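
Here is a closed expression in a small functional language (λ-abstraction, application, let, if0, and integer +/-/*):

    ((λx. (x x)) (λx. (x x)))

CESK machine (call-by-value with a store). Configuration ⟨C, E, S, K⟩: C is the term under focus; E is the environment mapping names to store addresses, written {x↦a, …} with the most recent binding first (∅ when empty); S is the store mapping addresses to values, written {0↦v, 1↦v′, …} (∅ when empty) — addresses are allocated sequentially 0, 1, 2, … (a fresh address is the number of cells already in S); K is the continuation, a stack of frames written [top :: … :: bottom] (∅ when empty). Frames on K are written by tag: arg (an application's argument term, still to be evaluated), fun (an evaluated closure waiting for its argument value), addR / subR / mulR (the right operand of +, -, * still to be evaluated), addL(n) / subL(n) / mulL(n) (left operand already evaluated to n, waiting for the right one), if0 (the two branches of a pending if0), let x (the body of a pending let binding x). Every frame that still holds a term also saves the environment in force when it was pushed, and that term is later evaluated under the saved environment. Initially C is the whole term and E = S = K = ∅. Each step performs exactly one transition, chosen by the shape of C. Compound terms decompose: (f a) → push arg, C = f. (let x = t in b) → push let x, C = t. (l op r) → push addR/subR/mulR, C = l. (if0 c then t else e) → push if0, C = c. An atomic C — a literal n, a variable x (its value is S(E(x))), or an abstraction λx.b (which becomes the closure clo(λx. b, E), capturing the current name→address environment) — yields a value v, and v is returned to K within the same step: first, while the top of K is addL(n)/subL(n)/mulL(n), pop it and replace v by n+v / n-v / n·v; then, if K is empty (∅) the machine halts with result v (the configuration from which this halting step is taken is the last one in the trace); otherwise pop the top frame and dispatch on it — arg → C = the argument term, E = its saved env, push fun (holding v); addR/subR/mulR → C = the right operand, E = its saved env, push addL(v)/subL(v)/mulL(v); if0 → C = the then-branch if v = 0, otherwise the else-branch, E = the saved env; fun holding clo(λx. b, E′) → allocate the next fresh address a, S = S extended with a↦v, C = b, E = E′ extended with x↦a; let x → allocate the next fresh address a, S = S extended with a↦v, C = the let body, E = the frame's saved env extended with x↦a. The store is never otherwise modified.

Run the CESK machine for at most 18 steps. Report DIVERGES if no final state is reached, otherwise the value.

Answer: DIVERGES (no final state within 18 steps)

Machine steps:
[0] ⟨C=((λx. (x x)) (λx. (x x))); E=∅; S=∅; K=∅⟩
[1] ⟨C=(λx. (x x)); E=∅; S=∅; K=[arg]⟩
[2] ⟨C=(λx. (x x)); E=∅; S=∅; K=[fun]⟩
[3] ⟨C=(x x); E={x↦0}; S={0↦clo(λx. (x x), ∅)}; K=∅⟩
[4] ⟨C=x; E={x↦0}; S={0↦clo(λx. (x x), ∅)}; K=[arg]⟩
[5] ⟨C=x; E={x↦0}; S={0↦clo(λx. (x x), ∅)}; K=[fun]⟩
[6] ⟨C=(x x); E={x↦1}; S={0↦clo(λx. (x x), ∅), 1↦clo(λx. (x x), ∅)}; K=∅⟩
[7] ⟨C=x; E={x↦1}; S={0↦clo(λx. (x x), ∅), 1↦clo(λx. (x x), ∅)}; K=[arg]⟩
[8] ⟨C=x; E={x↦1}; S={0↦clo(λx. (x x), ∅), 1↦clo(λx. (x x), ∅)}; K=[fun]⟩
[9] ⟨C=(x x); E={x↦2}; S={0↦clo(λx. (x x), ∅), 1↦clo(λx. (x x), ∅), 2↦clo(λx. (x x), ∅)}; K=∅⟩
[10] ⟨C=x; E={x↦2}; S={0↦clo(λx. (x x), ∅), 1↦clo(λx. (x x), ∅), 2↦clo(λx. (x x), ∅)}; K=[arg]⟩
[11] ⟨C=x; E={x↦2}; S={0↦clo(λx. (x x), ∅), 1↦clo(λx. (x x), ∅), 2↦clo(λx. (x x), ∅)}; K=[fun]⟩
[12] ⟨C=(x x); E={x↦3}; S={0↦clo(λx. (x x), ∅), 1↦clo(λx. (x x), ∅), 2↦clo(λx. (x x), ∅), 3↦clo(λx. (x x), ∅)}; K=∅⟩
[13] ⟨C=x; E={x↦3}; S={0↦clo(λx. (x x), ∅), 1↦clo(λx. (x x), ∅), 2↦clo(λx. (x x), ∅), 3↦clo(λx. (x x), ∅)}; K=[arg]⟩
[14] ⟨C=x; E={x↦3}; S={0↦clo(λx. (x x), ∅), 1↦clo(λx. (x x), ∅), 2↦clo(λx. (x x), ∅), 3↦clo(λx. (x x), ∅)}; K=[fun]⟩
[15] ⟨C=(x x); E={x↦4}; S={0↦clo(λx. (x x), ∅), 1↦clo(λx. (x x), ∅), 2↦clo(λx. (x x), ∅), 3↦clo(λx. (x x), ∅), 4↦clo(λx. (x x), ∅)}; K=∅⟩
[16] ⟨C=x; E={x↦4}; S={0↦clo(λx. (x x), ∅), 1↦clo(λx. (x x), ∅), 2↦clo(λx. (x x), ∅), 3↦clo(λx. (x x), ∅), 4↦clo(λx. (x x), ∅)}; K=[arg]⟩
[17] ⟨C=x; E={x↦4}; S={0↦clo(λx. (x x), ∅), 1↦clo(λx. (x x), ∅), 2↦clo(λx. (x x), ∅), 3↦clo(λx. (x x), ∅), 4↦clo(λx. (x x), ∅)}; K=[fun]⟩
[18] ⟨C=(x x); E={x↦5}; S={0↦clo(λx. (x x), ∅), 1↦clo(λx. (x x), ∅), 2↦clo(λx. (x x), ∅), 3↦clo(λx. (x x), ∅), 4↦clo(λx. (x x), ∅), 5↦clo(λx. (x x), ∅)}; K=∅⟩
→ 18 transitions taken and the configuration is still not final: no result within 18 steps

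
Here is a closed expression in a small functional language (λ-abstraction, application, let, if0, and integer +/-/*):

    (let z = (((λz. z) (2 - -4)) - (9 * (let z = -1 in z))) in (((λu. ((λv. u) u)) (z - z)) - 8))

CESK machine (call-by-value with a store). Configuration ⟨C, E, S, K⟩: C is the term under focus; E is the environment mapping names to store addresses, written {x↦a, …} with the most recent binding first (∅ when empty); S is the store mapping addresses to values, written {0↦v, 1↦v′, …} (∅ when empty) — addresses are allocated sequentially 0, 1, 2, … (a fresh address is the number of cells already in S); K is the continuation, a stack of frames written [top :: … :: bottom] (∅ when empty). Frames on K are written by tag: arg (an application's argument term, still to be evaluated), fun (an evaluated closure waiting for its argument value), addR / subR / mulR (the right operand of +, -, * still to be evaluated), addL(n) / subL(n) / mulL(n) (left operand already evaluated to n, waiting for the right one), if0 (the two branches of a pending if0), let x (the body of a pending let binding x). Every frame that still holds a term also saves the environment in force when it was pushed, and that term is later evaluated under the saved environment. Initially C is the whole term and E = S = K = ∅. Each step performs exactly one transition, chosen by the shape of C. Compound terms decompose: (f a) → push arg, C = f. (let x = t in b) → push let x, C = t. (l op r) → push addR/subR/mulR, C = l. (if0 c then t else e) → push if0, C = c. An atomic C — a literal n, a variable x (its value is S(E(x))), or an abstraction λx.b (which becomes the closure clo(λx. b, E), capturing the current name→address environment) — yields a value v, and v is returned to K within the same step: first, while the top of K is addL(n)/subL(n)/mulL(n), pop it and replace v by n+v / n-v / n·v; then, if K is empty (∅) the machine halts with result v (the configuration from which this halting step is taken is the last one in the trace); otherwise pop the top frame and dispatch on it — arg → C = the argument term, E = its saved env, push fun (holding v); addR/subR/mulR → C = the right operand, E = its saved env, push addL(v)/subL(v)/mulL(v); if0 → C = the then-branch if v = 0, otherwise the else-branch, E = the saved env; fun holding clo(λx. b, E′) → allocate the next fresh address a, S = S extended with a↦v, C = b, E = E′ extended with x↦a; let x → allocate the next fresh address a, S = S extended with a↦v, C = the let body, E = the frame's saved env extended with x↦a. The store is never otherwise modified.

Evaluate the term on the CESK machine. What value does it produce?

Answer: -8

Machine steps:
0. ⟨C=(let z = (((λz. z) (2 - -4)) - (9 * (let z = -1 in z))) in (((λu. ((λv. u) u)) (z - z)) - 8)); E=∅; S=∅; K=∅⟩
1. ⟨C=(((λz. z) (2 - -4)) - (9 * (let z = -1 in z))); E=∅; S=∅; K=[let z]⟩
2. ⟨C=((λz. z) (2 - -4)); E=∅; S=∅; K=[subR :: let z]⟩
3. ⟨C=(λz. z); E=∅; S=∅; K=[arg :: subR :: let z]⟩
4. ⟨C=(2 - -4); E=∅; S=∅; K=[fun :: subR :: let z]⟩
5. ⟨C=2; E=∅; S=∅; K=[subR :: fun :: subR :: let z]⟩
6. ⟨C=-4; E=∅; S=∅; K=[subL(2) :: fun :: subR :: let z]⟩
7. ⟨C=z; E={z↦0}; S={0↦6}; K=[subR :: let z]⟩
8. ⟨C=(9 * (let z = -1 in z)); E=∅; S={0↦6}; K=[subL(6) :: let z]⟩
9. ⟨C=9; E=∅; S={0↦6}; K=[mulR :: subL(6) :: let z]⟩
10. ⟨C=(let z = -1 in z); E=∅; S={0↦6}; K=[mulL(9) :: subL(6) :: let z]⟩
11. ⟨C=-1; E=∅; S={0↦6}; K=[let z :: mulL(9) :: subL(6) :: let z]⟩
12. ⟨C=z; E={z↦1}; S={0↦6, 1↦-1}; K=[mulL(9) :: subL(6) :: let z]⟩
13. ⟨C=(((λu. ((λv. u) u)) (z - z)) - 8); E={z↦2}; S={0↦6, 1↦-1, 2↦15}; K=∅⟩
14. ⟨C=((λu. ((λv. u) u)) (z - z)); E={z↦2}; S={0↦6, 1↦-1, 2↦15}; K=[subR]⟩
15. ⟨C=(λu. ((λv. u) u)); E={z↦2}; S={0↦6, 1↦-1, 2↦15}; K=[arg :: subR]⟩
16. ⟨C=(z - z); E={z↦2}; S={0↦6, 1↦-1, 2↦15}; K=[fun :: subR]⟩
17. ⟨C=z; E={z↦2}; S={0↦6, 1↦-1, 2↦15}; K=[subR :: fun :: subR]⟩
18. ⟨C=z; E={z↦2}; S={0↦6, 1↦-1, 2↦15}; K=[subL(15) :: fun :: subR]⟩
19. ⟨C=((λv. u) u); E={u↦3, z↦2}; S={0↦6, 1↦-1, 2↦15, 3↦0}; K=[subR]⟩
20. ⟨C=(λv. u); E={u↦3, z↦2}; S={0↦6, 1↦-1, 2↦15, 3↦0}; K=[arg :: subR]⟩
21. ⟨C=u; E={u↦3, z↦2}; S={0↦6, 1↦-1, 2↦15, 3↦0}; K=[fun :: subR]⟩
22. ⟨C=u; E={v↦4, u↦3, z↦2}; S={0↦6, 1↦-1, 2↦15, 3↦0, 4↦0}; K=[subR]⟩
23. ⟨C=8; E={z↦2}; S={0↦6, 1↦-1, 2↦15, 3↦0, 4↦0}; K=[subL(0)]⟩
→ final value -8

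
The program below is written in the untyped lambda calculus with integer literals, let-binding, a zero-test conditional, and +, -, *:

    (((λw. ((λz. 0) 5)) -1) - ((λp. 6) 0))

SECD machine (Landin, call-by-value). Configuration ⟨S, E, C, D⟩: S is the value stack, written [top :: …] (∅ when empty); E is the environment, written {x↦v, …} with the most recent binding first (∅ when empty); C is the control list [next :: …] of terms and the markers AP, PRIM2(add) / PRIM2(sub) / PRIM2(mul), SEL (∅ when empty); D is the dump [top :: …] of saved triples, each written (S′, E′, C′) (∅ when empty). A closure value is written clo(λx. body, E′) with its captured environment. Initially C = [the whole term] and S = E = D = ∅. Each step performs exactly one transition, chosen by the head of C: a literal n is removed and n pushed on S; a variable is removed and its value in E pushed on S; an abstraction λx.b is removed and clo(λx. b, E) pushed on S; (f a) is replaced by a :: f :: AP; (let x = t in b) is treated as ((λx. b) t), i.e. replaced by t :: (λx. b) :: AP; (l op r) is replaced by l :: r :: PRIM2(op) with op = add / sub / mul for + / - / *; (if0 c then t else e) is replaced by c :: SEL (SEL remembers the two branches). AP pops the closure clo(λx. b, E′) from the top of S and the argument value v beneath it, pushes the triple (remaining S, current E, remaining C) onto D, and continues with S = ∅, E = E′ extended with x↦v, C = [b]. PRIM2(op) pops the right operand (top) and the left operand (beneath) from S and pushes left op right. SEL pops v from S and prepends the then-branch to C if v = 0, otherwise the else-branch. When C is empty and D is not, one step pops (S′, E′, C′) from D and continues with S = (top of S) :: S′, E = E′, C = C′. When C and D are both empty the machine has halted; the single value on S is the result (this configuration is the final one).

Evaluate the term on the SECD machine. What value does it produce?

step 0: ⟨S=∅; E=∅; C=[(((λw. ((λz. 0) 5)) -1) - ((λp. 6) 0))]; D=∅⟩
step 1: ⟨S=∅; E=∅; C=[((λw. ((λz. 0) 5)) -1) :: ((λp. 6) 0) :: PRIM2(sub)]; D=∅⟩
step 2: ⟨S=∅; E=∅; C=[-1 :: (λw. ((λz. 0) 5)) :: AP :: ((λp. 6) 0) :: PRIM2(sub)]; D=∅⟩
step 3: ⟨S=[-1]; E=∅; C=[(λw. ((λz. 0) 5)) :: AP :: ((λp. 6) 0) :: PRIM2(sub)]; D=∅⟩
step 4: ⟨S=[clo(λw. ((λz. 0) 5), ∅) :: -1]; E=∅; C=[AP :: ((λp. 6) 0) :: PRIM2(sub)]; D=∅⟩
step 5: ⟨S=∅; E={w↦-1}; C=[((λz. 0) 5)]; D=[(∅, ∅, [((λp. 6) 0) :: PRIM2(sub)])]⟩
step 6: ⟨S=∅; E={w↦-1}; C=[5 :: (λz. 0) :: AP]; D=[(∅, ∅, [((λp. 6) 0) :: PRIM2(sub)])]⟩
step 7: ⟨S=[5]; E={w↦-1}; C=[(λz. 0) :: AP]; D=[(∅, ∅, [((λp. 6) 0) :: PRIM2(sub)])]⟩
step 8: ⟨S=[clo(λz. 0, {w↦-1}) :: 5]; E={w↦-1}; C=[AP]; D=[(∅, ∅, [((λp. 6) 0) :: PRIM2(sub)])]⟩
step 9: ⟨S=∅; E={z↦5, w↦-1}; C=[0]; D=[(∅, {w↦-1}, ∅) :: (∅, ∅, [((λp. 6) 0) :: PRIM2(sub)])]⟩
step 10: ⟨S=[0]; E={z↦5, w↦-1}; C=∅; D=[(∅, {w↦-1}, ∅) :: (∅, ∅, [((λp. 6) 0) :: PRIM2(sub)])]⟩
step 11: ⟨S=[0]; E={w↦-1}; C=∅; D=[(∅, ∅, [((λp. 6) 0) :: PRIM2(sub)])]⟩
step 12: ⟨S=[0]; E=∅; C=[((λp. 6) 0) :: PRIM2(sub)]; D=∅⟩
step 13: ⟨S=[0]; E=∅; C=[0 :: (λp. 6) :: AP :: PRIM2(sub)]; D=∅⟩
step 14: ⟨S=[0 :: 0]; E=∅; C=[(λp. 6) :: AP :: PRIM2(sub)]; D=∅⟩
step 15: ⟨S=[clo(λp. 6, ∅) :: 0 :: 0]; E=∅; C=[AP :: PRIM2(sub)]; D=∅⟩
step 16: ⟨S=∅; E={p↦0}; C=[6]; D=[([0], ∅, [PRIM2(sub)])]⟩
step 17: ⟨S=[6]; E={p↦0}; C=∅; D=[([0], ∅, [PRIM2(sub)])]⟩
step 18: ⟨S=[6 :: 0]; E=∅; C=[PRIM2(sub)]; D=∅⟩
step 19: ⟨S=[-6]; E=∅; C=∅; D=∅⟩
→ final value -6

Answer: -6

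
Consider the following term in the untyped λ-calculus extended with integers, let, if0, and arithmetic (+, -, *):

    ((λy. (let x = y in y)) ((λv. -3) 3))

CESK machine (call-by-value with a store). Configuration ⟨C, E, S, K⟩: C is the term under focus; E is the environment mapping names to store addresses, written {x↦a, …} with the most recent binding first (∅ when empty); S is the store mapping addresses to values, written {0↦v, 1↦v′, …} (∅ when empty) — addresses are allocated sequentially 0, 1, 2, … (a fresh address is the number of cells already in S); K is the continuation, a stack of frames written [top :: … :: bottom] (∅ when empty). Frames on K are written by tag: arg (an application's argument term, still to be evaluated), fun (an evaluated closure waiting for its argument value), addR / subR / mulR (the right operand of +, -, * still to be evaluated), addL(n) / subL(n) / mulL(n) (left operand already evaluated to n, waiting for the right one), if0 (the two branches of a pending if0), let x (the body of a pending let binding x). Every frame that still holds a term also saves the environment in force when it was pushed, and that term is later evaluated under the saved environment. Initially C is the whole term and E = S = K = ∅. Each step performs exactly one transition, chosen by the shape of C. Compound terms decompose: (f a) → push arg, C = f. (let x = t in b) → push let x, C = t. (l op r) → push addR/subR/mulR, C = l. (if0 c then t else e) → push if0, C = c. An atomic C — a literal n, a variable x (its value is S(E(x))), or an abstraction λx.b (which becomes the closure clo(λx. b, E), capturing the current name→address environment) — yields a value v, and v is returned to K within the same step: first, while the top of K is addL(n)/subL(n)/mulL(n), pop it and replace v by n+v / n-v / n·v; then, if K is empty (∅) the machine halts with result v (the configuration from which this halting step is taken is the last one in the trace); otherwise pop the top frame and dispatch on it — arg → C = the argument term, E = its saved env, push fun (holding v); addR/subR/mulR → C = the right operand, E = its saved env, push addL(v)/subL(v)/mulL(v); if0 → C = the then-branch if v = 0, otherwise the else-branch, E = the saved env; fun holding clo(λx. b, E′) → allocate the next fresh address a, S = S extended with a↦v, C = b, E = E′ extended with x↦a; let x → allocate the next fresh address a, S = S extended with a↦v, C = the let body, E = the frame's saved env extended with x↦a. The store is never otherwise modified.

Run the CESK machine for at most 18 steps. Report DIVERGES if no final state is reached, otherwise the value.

0. ⟨C=((λy. (let x = y in y)) ((λv. -3) 3)); E=∅; S=∅; K=∅⟩
1. ⟨C=(λy. (let x = y in y)); E=∅; S=∅; K=[arg]⟩
2. ⟨C=((λv. -3) 3); E=∅; S=∅; K=[fun]⟩
3. ⟨C=(λv. -3); E=∅; S=∅; K=[arg :: fun]⟩
4. ⟨C=3; E=∅; S=∅; K=[fun :: fun]⟩
5. ⟨C=-3; E={v↦0}; S={0↦3}; K=[fun]⟩
6. ⟨C=(let x = y in y); E={y↦1}; S={0↦3, 1↦-3}; K=∅⟩
7. ⟨C=y; E={y↦1}; S={0↦3, 1↦-3}; K=[let x]⟩
8. ⟨C=y; E={x↦2, y↦1}; S={0↦3, 1↦-3, 2↦-3}; K=∅⟩
→ final value -3

Answer: -3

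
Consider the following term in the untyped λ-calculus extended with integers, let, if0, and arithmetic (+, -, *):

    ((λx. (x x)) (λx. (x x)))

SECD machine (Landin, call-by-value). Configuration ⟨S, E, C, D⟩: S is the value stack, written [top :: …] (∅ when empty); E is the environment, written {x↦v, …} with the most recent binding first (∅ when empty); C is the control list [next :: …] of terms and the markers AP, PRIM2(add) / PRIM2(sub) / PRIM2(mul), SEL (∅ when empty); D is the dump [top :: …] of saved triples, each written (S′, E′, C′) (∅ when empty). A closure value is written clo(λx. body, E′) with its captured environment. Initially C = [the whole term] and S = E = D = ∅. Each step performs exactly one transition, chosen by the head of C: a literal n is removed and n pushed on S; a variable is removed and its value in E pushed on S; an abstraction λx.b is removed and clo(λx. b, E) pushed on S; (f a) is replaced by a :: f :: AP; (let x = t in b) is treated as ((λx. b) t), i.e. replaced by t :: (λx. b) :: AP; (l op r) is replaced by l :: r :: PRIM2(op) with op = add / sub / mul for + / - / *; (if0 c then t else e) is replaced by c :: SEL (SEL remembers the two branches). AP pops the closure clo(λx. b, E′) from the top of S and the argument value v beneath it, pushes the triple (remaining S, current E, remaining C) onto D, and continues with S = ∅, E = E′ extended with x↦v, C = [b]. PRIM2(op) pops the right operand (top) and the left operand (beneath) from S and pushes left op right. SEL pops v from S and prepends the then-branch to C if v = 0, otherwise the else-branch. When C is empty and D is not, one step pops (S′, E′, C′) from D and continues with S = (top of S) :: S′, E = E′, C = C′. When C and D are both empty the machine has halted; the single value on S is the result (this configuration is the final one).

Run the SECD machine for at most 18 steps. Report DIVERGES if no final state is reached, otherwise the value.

[0] [S=∅ | E=∅ | C=[((λx. (x x)) (λx. (x x)))] | D=∅]
[1] [S=∅ | E=∅ | C=[(λx. (x x)) :: (λx. (x x)) :: AP] | D=∅]
[2] [S=[clo(λx. (x x), ∅)] | E=∅ | C=[(λx. (x x)) :: AP] | D=∅]
[3] [S=[clo(λx. (x x), ∅) :: clo(λx. (x x), ∅)] | E=∅ | C=[AP] | D=∅]
[4] [S=∅ | E={x↦clo(λx. (x x), ∅)} | C=[(x x)] | D=[(∅, ∅, ∅)]]
[5] [S=∅ | E={x↦clo(λx. (x x), ∅)} | C=[x :: x :: AP] | D=[(∅, ∅, ∅)]]
[6] [S=[clo(λx. (x x), ∅)] | E={x↦clo(λx. (x x), ∅)} | C=[x :: AP] | D=[(∅, ∅, ∅)]]
[7] [S=[clo(λx. (x x), ∅) :: clo(λx. (x x), ∅)] | E={x↦clo(λx. (x x), ∅)} | C=[AP] | D=[(∅, ∅, ∅)]]
[8] [S=∅ | E={x↦clo(λx. (x x), ∅)} | C=[(x x)] | D=[(∅, {x↦clo(λx. (x x), ∅)}, ∅) :: (∅, ∅, ∅)]]
[9] [S=∅ | E={x↦clo(λx. (x x), ∅)} | C=[x :: x :: AP] | D=[(∅, {x↦clo(λx. (x x), ∅)}, ∅) :: (∅, ∅, ∅)]]
[10] [S=[clo(λx. (x x), ∅)] | E={x↦clo(λx. (x x), ∅)} | C=[x :: AP] | D=[(∅, {x↦clo(λx. (x x), ∅)}, ∅) :: (∅, ∅, ∅)]]
[11] [S=[clo(λx. (x x), ∅) :: clo(λx. (x x), ∅)] | E={x↦clo(λx. (x x), ∅)} | C=[AP] | D=[(∅, {x↦clo(λx. (x x), ∅)}, ∅) :: (∅, ∅, ∅)]]
[12] [S=∅ | E={x↦clo(λx. (x x), ∅)} | C=[(x x)] | D=[(∅, {x↦clo(λx. (x x), ∅)}, ∅) :: (∅, {x↦clo(λx. (x x), ∅)}, ∅) :: (∅, ∅, ∅)]]
[13] [S=∅ | E={x↦clo(λx. (x x), ∅)} | C=[x :: x :: AP] | D=[(∅, {x↦clo(λx. (x x), ∅)}, ∅) :: (∅, {x↦clo(λx. (x x), ∅)}, ∅) :: (∅, ∅, ∅)]]
[14] [S=[clo(λx. (x x), ∅)] | E={x↦clo(λx. (x x), ∅)} | C=[x :: AP] | D=[(∅, {x↦clo(λx. (x x), ∅)}, ∅) :: (∅, {x↦clo(λx. (x x), ∅)}, ∅) :: (∅, ∅, ∅)]]
[15] [S=[clo(λx. (x x), ∅) :: clo(λx. (x x), ∅)] | E={x↦clo(λx. (x x), ∅)} | C=[AP] | D=[(∅, {x↦clo(λx. (x x), ∅)}, ∅) :: (∅, {x↦clo(λx. (x x), ∅)}, ∅) :: (∅, ∅, ∅)]]
[16] [S=∅ | E={x↦clo(λx. (x x), ∅)} | C=[(x x)] | D=[(∅, {x↦clo(λx. (x x), ∅)}, ∅) :: (∅, {x↦clo(λx. (x x), ∅)}, ∅) :: (∅, {x↦clo(λx. (x x), ∅)}, ∅) :: (∅, ∅, ∅)]]
[17] [S=∅ | E={x↦clo(λx. (x x), ∅)} | C=[x :: x :: AP] | D=[(∅, {x↦clo(λx. (x x), ∅)}, ∅) :: (∅, {x↦clo(λx. (x x), ∅)}, ∅) :: (∅, {x↦clo(λx. (x x), ∅)}, ∅) :: (∅, ∅, ∅)]]
[18] [S=[clo(λx. (x x), ∅)] | E={x↦clo(λx. (x x), ∅)} | C=[x :: AP] | D=[(∅, {x↦clo(λx. (x x), ∅)}, ∅) :: (∅, {x↦clo(λx. (x x), ∅)}, ∅) :: (∅, {x↦clo(λx. (x x), ∅)}, ∅) :: (∅, ∅, ∅)]]
→ 18 transitions taken and the configuration is still not final: no result within 18 steps

Answer: DIVERGES (no final state within 18 steps)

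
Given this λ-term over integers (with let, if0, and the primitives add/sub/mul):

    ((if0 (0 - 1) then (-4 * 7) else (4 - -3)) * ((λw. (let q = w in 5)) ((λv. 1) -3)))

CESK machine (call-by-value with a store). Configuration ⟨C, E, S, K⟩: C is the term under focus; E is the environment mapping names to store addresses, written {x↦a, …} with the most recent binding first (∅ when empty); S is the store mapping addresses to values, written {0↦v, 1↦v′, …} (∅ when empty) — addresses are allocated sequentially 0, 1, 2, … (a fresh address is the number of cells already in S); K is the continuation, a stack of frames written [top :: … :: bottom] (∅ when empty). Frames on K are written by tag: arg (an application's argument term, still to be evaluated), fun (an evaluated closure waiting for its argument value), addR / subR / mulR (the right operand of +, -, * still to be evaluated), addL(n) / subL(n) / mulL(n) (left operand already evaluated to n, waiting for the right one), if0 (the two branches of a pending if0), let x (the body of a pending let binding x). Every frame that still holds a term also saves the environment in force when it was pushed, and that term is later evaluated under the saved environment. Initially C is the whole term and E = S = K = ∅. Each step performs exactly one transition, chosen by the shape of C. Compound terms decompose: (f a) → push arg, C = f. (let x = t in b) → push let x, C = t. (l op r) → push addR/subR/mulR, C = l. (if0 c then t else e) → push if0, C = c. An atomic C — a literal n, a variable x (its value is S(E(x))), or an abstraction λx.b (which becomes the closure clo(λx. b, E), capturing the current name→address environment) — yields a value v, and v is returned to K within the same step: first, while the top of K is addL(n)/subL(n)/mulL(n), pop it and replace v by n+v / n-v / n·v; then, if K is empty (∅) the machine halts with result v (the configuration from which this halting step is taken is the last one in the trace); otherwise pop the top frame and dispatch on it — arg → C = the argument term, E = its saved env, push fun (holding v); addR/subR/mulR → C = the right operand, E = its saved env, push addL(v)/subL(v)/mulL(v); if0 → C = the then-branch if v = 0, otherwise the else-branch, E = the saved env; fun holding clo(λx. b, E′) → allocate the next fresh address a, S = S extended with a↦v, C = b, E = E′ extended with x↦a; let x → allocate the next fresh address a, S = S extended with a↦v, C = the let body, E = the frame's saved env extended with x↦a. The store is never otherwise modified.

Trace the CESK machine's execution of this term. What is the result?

step 0: [C=((if0 (0 - 1) then (-4 * 7) else (4 - -3)) * ((λw. (let q = w in 5)) ((λv. 1) -3))) | E=∅ | S=∅ | K=∅]
step 1: [C=(if0 (0 - 1) then (-4 * 7) else (4 - -3)) | E=∅ | S=∅ | K=[mulR]]
step 2: [C=(0 - 1) | E=∅ | S=∅ | K=[if0 :: mulR]]
step 3: [C=0 | E=∅ | S=∅ | K=[subR :: if0 :: mulR]]
step 4: [C=1 | E=∅ | S=∅ | K=[subL(0) :: if0 :: mulR]]
step 5: [C=(4 - -3) | E=∅ | S=∅ | K=[mulR]]
step 6: [C=4 | E=∅ | S=∅ | K=[subR :: mulR]]
step 7: [C=-3 | E=∅ | S=∅ | K=[subL(4) :: mulR]]
step 8: [C=((λw. (let q = w in 5)) ((λv. 1) -3)) | E=∅ | S=∅ | K=[mulL(7)]]
step 9: [C=(λw. (let q = w in 5)) | E=∅ | S=∅ | K=[arg :: mulL(7)]]
step 10: [C=((λv. 1) -3) | E=∅ | S=∅ | K=[fun :: mulL(7)]]
step 11: [C=(λv. 1) | E=∅ | S=∅ | K=[arg :: fun :: mulL(7)]]
step 12: [C=-3 | E=∅ | S=∅ | K=[fun :: fun :: mulL(7)]]
step 13: [C=1 | E={v↦0} | S={0↦-3} | K=[fun :: mulL(7)]]
step 14: [C=(let q = w in 5) | E={w↦1} | S={0↦-3, 1↦1} | K=[mulL(7)]]
step 15: [C=w | E={w↦1} | S={0↦-3, 1↦1} | K=[let q :: mulL(7)]]
step 16: [C=5 | E={q↦2, w↦1} | S={0↦-3, 1↦1, 2↦1} | K=[mulL(7)]]
→ final value 35

Answer: 35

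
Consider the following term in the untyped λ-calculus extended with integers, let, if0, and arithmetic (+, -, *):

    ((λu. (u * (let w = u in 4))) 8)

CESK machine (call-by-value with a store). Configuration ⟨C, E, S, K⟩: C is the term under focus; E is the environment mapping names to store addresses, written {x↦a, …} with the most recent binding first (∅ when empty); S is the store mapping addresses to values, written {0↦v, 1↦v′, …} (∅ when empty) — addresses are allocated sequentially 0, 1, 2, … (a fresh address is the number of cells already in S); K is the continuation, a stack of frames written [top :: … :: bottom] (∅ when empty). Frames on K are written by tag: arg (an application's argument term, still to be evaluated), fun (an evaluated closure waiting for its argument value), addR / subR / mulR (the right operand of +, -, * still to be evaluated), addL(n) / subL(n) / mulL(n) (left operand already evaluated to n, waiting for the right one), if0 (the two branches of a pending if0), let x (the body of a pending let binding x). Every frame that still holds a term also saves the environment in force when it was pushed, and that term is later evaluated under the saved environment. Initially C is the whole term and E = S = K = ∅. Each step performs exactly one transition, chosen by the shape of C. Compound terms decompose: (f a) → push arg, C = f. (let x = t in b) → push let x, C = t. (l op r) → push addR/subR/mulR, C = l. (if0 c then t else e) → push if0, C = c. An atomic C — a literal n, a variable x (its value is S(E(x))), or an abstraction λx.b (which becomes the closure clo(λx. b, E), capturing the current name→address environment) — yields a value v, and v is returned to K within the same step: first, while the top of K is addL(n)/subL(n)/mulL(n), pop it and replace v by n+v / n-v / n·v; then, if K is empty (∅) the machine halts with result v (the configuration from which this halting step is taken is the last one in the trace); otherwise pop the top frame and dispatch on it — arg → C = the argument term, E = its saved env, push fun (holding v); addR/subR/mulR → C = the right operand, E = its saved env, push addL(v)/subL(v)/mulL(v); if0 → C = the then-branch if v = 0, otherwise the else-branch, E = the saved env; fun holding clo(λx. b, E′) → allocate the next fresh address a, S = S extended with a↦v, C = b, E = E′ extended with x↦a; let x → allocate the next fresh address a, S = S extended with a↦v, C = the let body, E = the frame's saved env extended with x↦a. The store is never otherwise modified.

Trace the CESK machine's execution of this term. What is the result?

step 0: [C=((λu. (u * (let w = u in 4))) 8) | E=∅ | S=∅ | K=∅]
step 1: [C=(λu. (u * (let w = u in 4))) | E=∅ | S=∅ | K=[arg]]
step 2: [C=8 | E=∅ | S=∅ | K=[fun]]
step 3: [C=(u * (let w = u in 4)) | E={u↦0} | S={0↦8} | K=∅]
step 4: [C=u | E={u↦0} | S={0↦8} | K=[mulR]]
step 5: [C=(let w = u in 4) | E={u↦0} | S={0↦8} | K=[mulL(8)]]
step 6: [C=u | E={u↦0} | S={0↦8} | K=[let w :: mulL(8)]]
step 7: [C=4 | E={w↦1, u↦0} | S={0↦8, 1↦8} | K=[mulL(8)]]
→ final value 32

Answer: 32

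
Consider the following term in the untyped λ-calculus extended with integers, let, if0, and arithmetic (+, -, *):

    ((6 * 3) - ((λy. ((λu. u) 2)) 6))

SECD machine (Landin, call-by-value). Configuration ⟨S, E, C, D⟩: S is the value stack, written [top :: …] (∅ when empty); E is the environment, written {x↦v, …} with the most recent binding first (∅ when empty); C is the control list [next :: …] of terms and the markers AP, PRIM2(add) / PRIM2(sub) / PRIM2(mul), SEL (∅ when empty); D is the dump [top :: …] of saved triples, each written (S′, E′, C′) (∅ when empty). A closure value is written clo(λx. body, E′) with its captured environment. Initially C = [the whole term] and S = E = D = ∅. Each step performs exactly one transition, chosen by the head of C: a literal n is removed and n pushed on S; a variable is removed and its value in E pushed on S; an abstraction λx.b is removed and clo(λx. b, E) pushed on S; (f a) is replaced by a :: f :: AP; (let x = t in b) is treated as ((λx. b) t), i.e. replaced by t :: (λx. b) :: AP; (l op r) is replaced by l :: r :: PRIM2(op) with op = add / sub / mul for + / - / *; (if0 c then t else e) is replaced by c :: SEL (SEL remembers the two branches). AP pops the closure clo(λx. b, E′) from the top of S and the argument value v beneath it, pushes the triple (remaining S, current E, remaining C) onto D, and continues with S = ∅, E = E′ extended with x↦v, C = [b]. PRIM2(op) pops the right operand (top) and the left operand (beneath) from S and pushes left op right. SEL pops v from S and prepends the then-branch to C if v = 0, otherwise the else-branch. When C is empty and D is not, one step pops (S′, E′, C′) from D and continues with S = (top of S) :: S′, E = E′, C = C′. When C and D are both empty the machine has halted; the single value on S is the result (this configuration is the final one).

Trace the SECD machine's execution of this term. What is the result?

step 0: [S=∅ | E=∅ | C=[((6 * 3) - ((λy. ((λu. u) 2)) 6))] | D=∅]
step 1: [S=∅ | E=∅ | C=[(6 * 3) :: ((λy. ((λu. u) 2)) 6) :: PRIM2(sub)] | D=∅]
step 2: [S=∅ | E=∅ | C=[6 :: 3 :: PRIM2(mul) :: ((λy. ((λu. u) 2)) 6) :: PRIM2(sub)] | D=∅]
step 3: [S=[6] | E=∅ | C=[3 :: PRIM2(mul) :: ((λy. ((λu. u) 2)) 6) :: PRIM2(sub)] | D=∅]
step 4: [S=[3 :: 6] | E=∅ | C=[PRIM2(mul) :: ((λy. ((λu. u) 2)) 6) :: PRIM2(sub)] | D=∅]
step 5: [S=[18] | E=∅ | C=[((λy. ((λu. u) 2)) 6) :: PRIM2(sub)] | D=∅]
step 6: [S=[18] | E=∅ | C=[6 :: (λy. ((λu. u) 2)) :: AP :: PRIM2(sub)] | D=∅]
step 7: [S=[6 :: 18] | E=∅ | C=[(λy. ((λu. u) 2)) :: AP :: PRIM2(sub)] | D=∅]
step 8: [S=[clo(λy. ((λu. u) 2), ∅) :: 6 :: 18] | E=∅ | C=[AP :: PRIM2(sub)] | D=∅]
step 9: [S=∅ | E={y↦6} | C=[((λu. u) 2)] | D=[([18], ∅, [PRIM2(sub)])]]
step 10: [S=∅ | E={y↦6} | C=[2 :: (λu. u) :: AP] | D=[([18], ∅, [PRIM2(sub)])]]
step 11: [S=[2] | E={y↦6} | C=[(λu. u) :: AP] | D=[([18], ∅, [PRIM2(sub)])]]
step 12: [S=[clo(λu. u, {y↦6}) :: 2] | E={y↦6} | C=[AP] | D=[([18], ∅, [PRIM2(sub)])]]
step 13: [S=∅ | E={u↦2, y↦6} | C=[u] | D=[(∅, {y↦6}, ∅) :: ([18], ∅, [PRIM2(sub)])]]
step 14: [S=[2] | E={u↦2, y↦6} | C=∅ | D=[(∅, {y↦6}, ∅) :: ([18], ∅, [PRIM2(sub)])]]
step 15: [S=[2] | E={y↦6} | C=∅ | D=[([18], ∅, [PRIM2(sub)])]]
step 16: [S=[2 :: 18] | E=∅ | C=[PRIM2(sub)] | D=∅]
step 17: [S=[16] | E=∅ | C=∅ | D=∅]
→ final value 16

Answer: 16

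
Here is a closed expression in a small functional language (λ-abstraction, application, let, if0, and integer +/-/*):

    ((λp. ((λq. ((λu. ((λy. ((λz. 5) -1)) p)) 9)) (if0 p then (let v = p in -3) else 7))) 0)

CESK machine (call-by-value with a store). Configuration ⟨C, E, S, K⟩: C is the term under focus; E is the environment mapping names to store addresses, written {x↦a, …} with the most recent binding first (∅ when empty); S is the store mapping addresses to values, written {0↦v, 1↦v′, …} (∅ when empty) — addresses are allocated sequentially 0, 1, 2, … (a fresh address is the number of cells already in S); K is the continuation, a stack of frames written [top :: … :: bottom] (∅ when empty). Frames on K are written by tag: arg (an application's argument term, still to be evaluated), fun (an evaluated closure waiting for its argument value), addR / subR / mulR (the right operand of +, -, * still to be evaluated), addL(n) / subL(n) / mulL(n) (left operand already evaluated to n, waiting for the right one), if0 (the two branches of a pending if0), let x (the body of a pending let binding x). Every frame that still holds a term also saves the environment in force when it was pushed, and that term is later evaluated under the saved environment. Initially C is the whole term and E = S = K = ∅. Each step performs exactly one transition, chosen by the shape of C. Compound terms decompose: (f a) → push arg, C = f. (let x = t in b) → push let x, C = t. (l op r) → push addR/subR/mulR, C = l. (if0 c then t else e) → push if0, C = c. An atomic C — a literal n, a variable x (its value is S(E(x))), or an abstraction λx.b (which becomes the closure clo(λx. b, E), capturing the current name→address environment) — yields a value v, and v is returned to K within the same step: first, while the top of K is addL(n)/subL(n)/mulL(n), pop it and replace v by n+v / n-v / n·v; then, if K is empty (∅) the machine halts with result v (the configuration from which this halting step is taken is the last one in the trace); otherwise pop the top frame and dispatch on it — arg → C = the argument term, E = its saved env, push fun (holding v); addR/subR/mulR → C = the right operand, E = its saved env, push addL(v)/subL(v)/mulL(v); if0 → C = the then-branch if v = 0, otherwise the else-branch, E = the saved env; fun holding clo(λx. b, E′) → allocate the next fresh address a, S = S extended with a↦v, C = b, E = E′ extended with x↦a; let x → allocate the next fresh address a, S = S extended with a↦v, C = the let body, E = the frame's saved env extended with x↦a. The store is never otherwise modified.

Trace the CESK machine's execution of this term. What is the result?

Answer: 5

Execution trace:
step 0: ⟨C=((λp. ((λq. ((λu. ((λy. ((λz. 5) -1)) p)) 9)) (if0 p then (let v = p in -3) else 7))) 0); E=∅; S=∅; K=∅⟩
step 1: ⟨C=(λp. ((λq. ((λu. ((λy. ((λz. 5) -1)) p)) 9)) (if0 p then (let v = p in -3) else 7))); E=∅; S=∅; K=[arg]⟩
step 2: ⟨C=0; E=∅; S=∅; K=[fun]⟩
step 3: ⟨C=((λq. ((λu. ((λy. ((λz. 5) -1)) p)) 9)) (if0 p then (let v = p in -3) else 7)); E={p↦0}; S={0↦0}; K=∅⟩
step 4: ⟨C=(λq. ((λu. ((λy. ((λz. 5) -1)) p)) 9)); E={p↦0}; S={0↦0}; K=[arg]⟩
step 5: ⟨C=(if0 p then (let v = p in -3) else 7); E={p↦0}; S={0↦0}; K=[fun]⟩
step 6: ⟨C=p; E={p↦0}; S={0↦0}; K=[if0 :: fun]⟩
step 7: ⟨C=(let v = p in -3); E={p↦0}; S={0↦0}; K=[fun]⟩
step 8: ⟨C=p; E={p↦0}; S={0↦0}; K=[let v :: fun]⟩
step 9: ⟨C=-3; E={v↦1, p↦0}; S={0↦0, 1↦0}; K=[fun]⟩
step 10: ⟨C=((λu. ((λy. ((λz. 5) -1)) p)) 9); E={q↦2, p↦0}; S={0↦0, 1↦0, 2↦-3}; K=∅⟩
step 11: ⟨C=(λu. ((λy. ((λz. 5) -1)) p)); E={q↦2, p↦0}; S={0↦0, 1↦0, 2↦-3}; K=[arg]⟩
step 12: ⟨C=9; E={q↦2, p↦0}; S={0↦0, 1↦0, 2↦-3}; K=[fun]⟩
step 13: ⟨C=((λy. ((λz. 5) -1)) p); E={u↦3, q↦2, p↦0}; S={0↦0, 1↦0, 2↦-3, 3↦9}; K=∅⟩
step 14: ⟨C=(λy. ((λz. 5) -1)); E={u↦3, q↦2, p↦0}; S={0↦0, 1↦0, 2↦-3, 3↦9}; K=[arg]⟩
step 15: ⟨C=p; E={u↦3, q↦2, p↦0}; S={0↦0, 1↦0, 2↦-3, 3↦9}; K=[fun]⟩
step 16: ⟨C=((λz. 5) -1); E={y↦4, u↦3, q↦2, p↦0}; S={0↦0, 1↦0, 2↦-3, 3↦9, 4↦0}; K=∅⟩
step 17: ⟨C=(λz. 5); E={y↦4, u↦3, q↦2, p↦0}; S={0↦0, 1↦0, 2↦-3, 3↦9, 4↦0}; K=[arg]⟩
step 18: ⟨C=-1; E={y↦4, u↦3, q↦2, p↦0}; S={0↦0, 1↦0, 2↦-3, 3↦9, 4↦0}; K=[fun]⟩
step 19: ⟨C=5; E={z↦5, y↦4, u↦3, q↦2, p↦0}; S={0↦0, 1↦0, 2↦-3, 3↦9, 4↦0, 5↦-1}; K=∅⟩
→ final value 5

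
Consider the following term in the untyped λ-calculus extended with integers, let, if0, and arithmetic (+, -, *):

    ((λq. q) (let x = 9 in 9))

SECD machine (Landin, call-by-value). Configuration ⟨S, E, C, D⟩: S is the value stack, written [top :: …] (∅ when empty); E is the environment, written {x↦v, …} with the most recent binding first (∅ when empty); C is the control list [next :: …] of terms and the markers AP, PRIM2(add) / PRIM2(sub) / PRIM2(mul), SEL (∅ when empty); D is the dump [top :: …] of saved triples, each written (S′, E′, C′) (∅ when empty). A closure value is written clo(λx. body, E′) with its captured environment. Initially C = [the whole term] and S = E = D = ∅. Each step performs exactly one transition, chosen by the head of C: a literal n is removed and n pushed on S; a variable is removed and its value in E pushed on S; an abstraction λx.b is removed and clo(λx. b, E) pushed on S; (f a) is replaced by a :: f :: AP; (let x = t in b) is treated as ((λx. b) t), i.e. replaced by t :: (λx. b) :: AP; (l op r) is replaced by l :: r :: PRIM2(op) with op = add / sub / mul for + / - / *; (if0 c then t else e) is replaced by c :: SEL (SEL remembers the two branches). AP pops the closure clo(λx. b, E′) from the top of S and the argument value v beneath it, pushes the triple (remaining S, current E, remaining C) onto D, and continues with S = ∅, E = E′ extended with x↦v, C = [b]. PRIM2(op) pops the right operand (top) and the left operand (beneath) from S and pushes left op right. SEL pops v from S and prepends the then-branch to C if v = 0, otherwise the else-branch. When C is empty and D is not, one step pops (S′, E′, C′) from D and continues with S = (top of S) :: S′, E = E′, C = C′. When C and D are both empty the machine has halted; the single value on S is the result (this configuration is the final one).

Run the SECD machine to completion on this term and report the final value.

Answer: 9

Derivation:
t=0: <S=∅, E=∅, C=[((λq. q) (let x = 9 in 9))], D=∅>
t=1: <S=∅, E=∅, C=[(let x = 9 in 9) :: (λq. q) :: AP], D=∅>
t=2: <S=∅, E=∅, C=[9 :: (λx. 9) :: AP :: (λq. q) :: AP], D=∅>
t=3: <S=[9], E=∅, C=[(λx. 9) :: AP :: (λq. q) :: AP], D=∅>
t=4: <S=[clo(λx. 9, ∅) :: 9], E=∅, C=[AP :: (λq. q) :: AP], D=∅>
t=5: <S=∅, E={x↦9}, C=[9], D=[(∅, ∅, [(λq. q) :: AP])]>
t=6: <S=[9], E={x↦9}, C=∅, D=[(∅, ∅, [(λq. q) :: AP])]>
t=7: <S=[9], E=∅, C=[(λq. q) :: AP], D=∅>
t=8: <S=[clo(λq. q, ∅) :: 9], E=∅, C=[AP], D=∅>
t=9: <S=∅, E={q↦9}, C=[q], D=[(∅, ∅, ∅)]>
t=10: <S=[9], E={q↦9}, C=∅, D=[(∅, ∅, ∅)]>
t=11: <S=[9], E=∅, C=∅, D=∅>
→ final value 9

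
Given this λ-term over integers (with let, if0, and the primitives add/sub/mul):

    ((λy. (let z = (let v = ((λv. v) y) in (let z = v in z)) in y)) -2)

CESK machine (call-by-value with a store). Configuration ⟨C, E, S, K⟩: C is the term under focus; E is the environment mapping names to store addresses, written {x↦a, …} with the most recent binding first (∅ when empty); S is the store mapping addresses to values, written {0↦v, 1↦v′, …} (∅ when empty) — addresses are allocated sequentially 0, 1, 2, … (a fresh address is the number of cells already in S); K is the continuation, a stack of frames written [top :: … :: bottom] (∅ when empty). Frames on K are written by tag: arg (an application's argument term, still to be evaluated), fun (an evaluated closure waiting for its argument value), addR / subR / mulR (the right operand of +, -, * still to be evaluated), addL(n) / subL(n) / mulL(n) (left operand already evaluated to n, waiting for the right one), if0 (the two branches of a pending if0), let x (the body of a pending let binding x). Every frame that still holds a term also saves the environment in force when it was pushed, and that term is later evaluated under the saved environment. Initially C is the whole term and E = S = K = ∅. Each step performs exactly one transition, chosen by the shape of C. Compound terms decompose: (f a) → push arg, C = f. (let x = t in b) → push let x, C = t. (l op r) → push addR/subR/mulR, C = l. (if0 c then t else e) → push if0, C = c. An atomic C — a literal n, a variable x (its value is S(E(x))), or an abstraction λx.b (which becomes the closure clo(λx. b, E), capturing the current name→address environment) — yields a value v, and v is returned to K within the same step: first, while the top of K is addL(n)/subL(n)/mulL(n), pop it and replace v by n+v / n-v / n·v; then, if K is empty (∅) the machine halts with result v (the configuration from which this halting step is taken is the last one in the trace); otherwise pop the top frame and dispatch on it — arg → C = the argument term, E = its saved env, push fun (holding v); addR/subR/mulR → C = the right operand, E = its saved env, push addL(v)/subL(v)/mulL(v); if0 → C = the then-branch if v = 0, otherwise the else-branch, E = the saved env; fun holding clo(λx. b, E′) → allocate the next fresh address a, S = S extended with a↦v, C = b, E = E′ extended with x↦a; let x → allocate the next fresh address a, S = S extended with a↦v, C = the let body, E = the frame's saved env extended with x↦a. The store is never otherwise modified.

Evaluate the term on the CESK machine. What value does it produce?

Answer: -2

Derivation:
step 0: <C=((λy. (let z = (let v = ((λv. v) y) in (let z = v in z)) in y)) -2), E=∅, S=∅, K=∅>
step 1: <C=(λy. (let z = (let v = ((λv. v) y) in (let z = v in z)) in y)), E=∅, S=∅, K=[arg]>
step 2: <C=-2, E=∅, S=∅, K=[fun]>
step 3: <C=(let z = (let v = ((λv. v) y) in (let z = v in z)) in y), E={y↦0}, S={0↦-2}, K=∅>
step 4: <C=(let v = ((λv. v) y) in (let z = v in z)), E={y↦0}, S={0↦-2}, K=[let z]>
step 5: <C=((λv. v) y), E={y↦0}, S={0↦-2}, K=[let v :: let z]>
step 6: <C=(λv. v), E={y↦0}, S={0↦-2}, K=[arg :: let v :: let z]>
step 7: <C=y, E={y↦0}, S={0↦-2}, K=[fun :: let v :: let z]>
step 8: <C=v, E={v↦1, y↦0}, S={0↦-2, 1↦-2}, K=[let v :: let z]>
step 9: <C=(let z = v in z), E={v↦2, y↦0}, S={0↦-2, 1↦-2, 2↦-2}, K=[let z]>
step 10: <C=v, E={v↦2, y↦0}, S={0↦-2, 1↦-2, 2↦-2}, K=[let z :: let z]>
step 11: <C=z, E={z↦3, v↦2, y↦0}, S={0↦-2, 1↦-2, 2↦-2, 3↦-2}, K=[let z]>
step 12: <C=y, E={z↦4, y↦0}, S={0↦-2, 1↦-2, 2↦-2, 3↦-2, 4↦-2}, K=∅>
→ final value -2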